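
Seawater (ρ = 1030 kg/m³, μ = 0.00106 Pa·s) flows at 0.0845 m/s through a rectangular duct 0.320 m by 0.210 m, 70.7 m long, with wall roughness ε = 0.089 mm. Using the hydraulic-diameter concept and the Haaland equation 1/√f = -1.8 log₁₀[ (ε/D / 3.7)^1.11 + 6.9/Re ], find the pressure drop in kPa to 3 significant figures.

Hydraulic diameter D_h = 4A/P = 4·(0.32·0.21)/(2·(0.32+0.21)) = 0.2688/1.06 = 0.2536 m.
Re = ρVD_h/μ = 1030·0.0845·0.2536/0.00106 = 2.082e+04.
ε/D_h = 8.9e-05/0.2536 = 0.000351; Haaland gives 1/√f = -1.8 log₁₀[3.42e-05+0.000331] = 6.187, so f = 0.02613.
ΔP = f(L/D_h)(ρV²/2) = 0.02613·70.7/0.2536·3.677 = 26.79 Pa.
ΔP = 0.0268 kPa.

ΔP ≈ 0.0268 kPa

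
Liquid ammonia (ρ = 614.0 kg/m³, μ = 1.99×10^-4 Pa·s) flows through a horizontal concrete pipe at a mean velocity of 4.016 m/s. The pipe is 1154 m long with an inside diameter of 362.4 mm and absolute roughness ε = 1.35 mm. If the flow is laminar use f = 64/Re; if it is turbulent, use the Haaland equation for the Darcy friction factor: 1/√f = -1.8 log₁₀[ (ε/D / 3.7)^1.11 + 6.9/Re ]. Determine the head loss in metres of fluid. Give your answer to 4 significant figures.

Reynolds number Re = ρVD/μ = 614 · 4.016 · 0.3624 / 0.000199 = 4.491e+06.
Re > 4000 → turbulent. Relative roughness ε/D = 0.00135/0.3624 = 0.00373. Haaland: 1/√f = -1.8 log₁₀[(0.00373/3.7)^1.11 + 6.9/4.491e+06] = -1.8 log₁₀[0.000471 + 1.54e-06] = 5.986, so f = 0.02791.
Darcy-Weisbach: ΔP = f(L/D)(ρV²/2) = 0.02791·(1154/0.3624)·(614·4.016²/2) = 0.02791·3184·4951 = 4.401e+05 Pa.
Head loss h_f = ΔP/(ρg) = 4.401e+05/(614·9.81) = 73.06 m.

h_f ≈ 73.06 m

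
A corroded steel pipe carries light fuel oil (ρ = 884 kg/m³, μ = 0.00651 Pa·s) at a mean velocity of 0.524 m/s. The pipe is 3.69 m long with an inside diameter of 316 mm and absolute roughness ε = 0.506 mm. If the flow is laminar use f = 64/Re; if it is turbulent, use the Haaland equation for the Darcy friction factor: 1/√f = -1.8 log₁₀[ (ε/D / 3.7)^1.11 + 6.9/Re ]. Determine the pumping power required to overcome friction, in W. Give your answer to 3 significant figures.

Reynolds number Re = ρVD/μ = 884 · 0.524 · 0.316 / 0.00651 = 2.248e+04.
Re > 4000 → turbulent. Relative roughness ε/D = 0.000506/0.316 = 0.0016. Haaland: 1/√f = -1.8 log₁₀[(0.0016/3.7)^1.11 + 6.9/2.248e+04] = -1.8 log₁₀[0.000185 + 0.000307] = 5.955, so f = 0.0282.
Darcy-Weisbach: ΔP = f(L/D)(ρV²/2) = 0.0282·(3.69/0.316)·(884·0.524²/2) = 0.0282·11.68·121.4 = 39.96 Pa.
Q = V·A = 0.524·0.07843 = 0.0411 m³/s.
Pumping power P = QΔP = 0.0411·39.96 = 1.642 W = 1.64 W.

P ≈ 1.64 W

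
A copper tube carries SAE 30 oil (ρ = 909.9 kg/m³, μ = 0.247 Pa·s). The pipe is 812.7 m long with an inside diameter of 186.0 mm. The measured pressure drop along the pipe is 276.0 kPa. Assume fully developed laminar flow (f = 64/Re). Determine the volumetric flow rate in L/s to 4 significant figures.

Q ≈ 40.39 L/s

For laminar flow, f = 64/Re with Re = ρVD/μ, so Darcy-Weisbach reduces to ΔP = 32μLV/D². Solving for V: V = ΔP·D²/(32μL) = 2.76e+05·(0.186)²/(32·0.247·812.7) = 1.486 m/s.
Check: Re = ρVD/μ = 909.9·1.486·0.186/0.247 = 1019 < 2300, so the laminar assumption holds.
Q = V·A = 1.486·(π/4·0.186²) = 0.04039 m³/s = 40.39 L/s.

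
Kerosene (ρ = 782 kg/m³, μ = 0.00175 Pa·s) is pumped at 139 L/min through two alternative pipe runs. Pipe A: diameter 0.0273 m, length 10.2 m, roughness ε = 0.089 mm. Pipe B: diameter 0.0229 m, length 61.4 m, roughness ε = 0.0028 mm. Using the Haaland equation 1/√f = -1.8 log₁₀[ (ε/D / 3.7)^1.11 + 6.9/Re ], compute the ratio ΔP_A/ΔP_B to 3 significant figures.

Pipe A: V = Q/A = 0.002317/0.0005853 = 3.958 m/s; Re = 4.828e+04; ε/D = 0.00326; Haaland → f = 0.02904; ΔP_A = f(L/D)(ρV²/2) = 6.645e+04 Pa.
Pipe B: V = Q/A = 0.002317/0.0004119 = 5.625 m/s; Re = 5.756e+04; ε/D = 0.000122; Haaland → f = 0.02046; ΔP_B = f(L/D)(ρV²/2) = 6.785e+05 Pa.
ΔP_A/ΔP_B = 6.645e+04/6.785e+05 = 0.0979.

ΔP_A/ΔP_B ≈ 0.0979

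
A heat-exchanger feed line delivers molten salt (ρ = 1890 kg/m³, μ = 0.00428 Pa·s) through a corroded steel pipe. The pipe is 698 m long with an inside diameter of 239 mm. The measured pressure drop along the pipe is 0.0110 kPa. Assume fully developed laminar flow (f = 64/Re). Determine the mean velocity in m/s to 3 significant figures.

For laminar flow, f = 64/Re with Re = ρVD/μ, so Darcy-Weisbach reduces to ΔP = 32μLV/D². Solving for V: V = ΔP·D²/(32μL) = 11·(0.239)²/(32·0.00428·698) = 0.006573 m/s.
Check: Re = ρVD/μ = 1890·0.006573·0.239/0.00428 = 693.7 < 2300, so the laminar assumption holds.

V ≈ 0.00657 m/s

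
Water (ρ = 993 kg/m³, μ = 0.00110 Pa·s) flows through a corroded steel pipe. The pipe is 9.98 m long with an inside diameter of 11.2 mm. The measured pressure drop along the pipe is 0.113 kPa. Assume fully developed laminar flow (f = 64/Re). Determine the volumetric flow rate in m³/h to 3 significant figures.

Q ≈ 0.0143 m³/h

For laminar flow, f = 64/Re with Re = ρVD/μ, so Darcy-Weisbach reduces to ΔP = 32μLV/D². Solving for V: V = ΔP·D²/(32μL) = 113·(0.0112)²/(32·0.0011·9.98) = 0.04035 m/s.
Check: Re = ρVD/μ = 993·0.04035·0.0112/0.0011 = 408 < 2300, so the laminar assumption holds.
Q = V·A = 0.04035·(π/4·0.0112²) = 3.975e-06 m³/s = 0.0143 m³/h.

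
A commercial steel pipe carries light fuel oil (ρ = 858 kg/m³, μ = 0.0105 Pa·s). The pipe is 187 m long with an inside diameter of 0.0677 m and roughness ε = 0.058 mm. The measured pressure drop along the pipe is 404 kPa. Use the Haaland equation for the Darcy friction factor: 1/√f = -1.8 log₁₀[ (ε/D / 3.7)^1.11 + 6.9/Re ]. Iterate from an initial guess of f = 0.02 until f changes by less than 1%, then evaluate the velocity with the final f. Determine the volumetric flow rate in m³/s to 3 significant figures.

Rearranging Darcy-Weisbach: V = √(2·ΔP·D/(f·L·ρ)). With ε/D = 5.8e-05/0.0677 = 0.000857, iterate starting from f = 0.02:
  f = 0.02 → V = √(2·4.04e+05·0.0677/(0.02·187·858)) = 4.129 m/s; Re = ρVD/μ = 2.284e+04; f → 0.02663
  f = 0.02663 → V = 3.578 m/s; Re = 1.979e+04; f → 0.02741
  f = 0.02741 → V = 3.527 m/s; Re = 1.951e+04; f → 0.02749
Converged (Δf/f < 1%). With the final f = 0.02749: V = √(2·4.04e+05·0.0677/(0.02749·187·858)) = 3.522 m/s.
Q = V·A = 3.522·(π/4·0.0677²) = 0.01268 m³/s = 0.0127 m³/s.

Q ≈ 0.0127 m³/s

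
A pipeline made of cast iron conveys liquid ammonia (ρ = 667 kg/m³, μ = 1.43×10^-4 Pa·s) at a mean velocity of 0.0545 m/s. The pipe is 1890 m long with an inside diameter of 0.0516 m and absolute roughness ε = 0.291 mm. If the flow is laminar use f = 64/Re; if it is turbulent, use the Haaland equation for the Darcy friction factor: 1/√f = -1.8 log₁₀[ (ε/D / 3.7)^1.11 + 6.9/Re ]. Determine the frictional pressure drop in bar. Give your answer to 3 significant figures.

ΔP ≈ 0.0134 bar

Reynolds number Re = ρVD/μ = 667 · 0.0545 · 0.0516 / 0.000143 = 1.312e+04.
Re > 4000 → turbulent. Relative roughness ε/D = 0.000291/0.0516 = 0.00564. Haaland: 1/√f = -1.8 log₁₀[(0.00564/3.7)^1.11 + 6.9/1.312e+04] = -1.8 log₁₀[0.000747 + 0.000526] = 5.211, so f = 0.03682.
Darcy-Weisbach: ΔP = f(L/D)(ρV²/2) = 0.03682·(1890/0.0516)·(667·0.0545²/2) = 0.03682·3.663e+04·0.9906 = 1336 Pa.
ΔP = 1336 Pa = 0.0134 bar.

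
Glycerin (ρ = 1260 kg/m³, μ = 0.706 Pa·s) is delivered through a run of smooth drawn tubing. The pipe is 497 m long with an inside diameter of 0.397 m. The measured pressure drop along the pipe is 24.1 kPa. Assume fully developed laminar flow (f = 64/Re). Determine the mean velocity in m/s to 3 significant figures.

For laminar flow, f = 64/Re with Re = ρVD/μ, so Darcy-Weisbach reduces to ΔP = 32μLV/D². Solving for V: V = ΔP·D²/(32μL) = 2.41e+04·(0.397)²/(32·0.706·497) = 0.3383 m/s.
Check: Re = ρVD/μ = 1260·0.3383·0.397/0.706 = 239.7 < 2300, so the laminar assumption holds.

V ≈ 0.338 m/s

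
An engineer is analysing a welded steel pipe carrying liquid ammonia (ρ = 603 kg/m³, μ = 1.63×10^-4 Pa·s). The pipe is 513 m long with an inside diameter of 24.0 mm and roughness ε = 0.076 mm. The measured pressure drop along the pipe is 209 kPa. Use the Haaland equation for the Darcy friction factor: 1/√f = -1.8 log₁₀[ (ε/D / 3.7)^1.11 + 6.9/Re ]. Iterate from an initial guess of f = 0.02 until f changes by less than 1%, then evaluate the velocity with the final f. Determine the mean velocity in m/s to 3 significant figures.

V ≈ 1.08 m/s

Rearranging Darcy-Weisbach: V = √(2·ΔP·D/(f·L·ρ)). With ε/D = 7.6e-05/0.024 = 0.00317, iterate starting from f = 0.02:
  f = 0.02 → V = √(2·2.09e+05·0.024/(0.02·513·603)) = 1.273 m/s; Re = ρVD/μ = 1.131e+05; f → 0.02763
  f = 0.02763 → V = 1.083 m/s; Re = 9.619e+04; f → 0.02779
Converged (Δf/f < 1%). With the final f = 0.02779: V = √(2·2.09e+05·0.024/(0.02779·513·603)) = 1.08 m/s.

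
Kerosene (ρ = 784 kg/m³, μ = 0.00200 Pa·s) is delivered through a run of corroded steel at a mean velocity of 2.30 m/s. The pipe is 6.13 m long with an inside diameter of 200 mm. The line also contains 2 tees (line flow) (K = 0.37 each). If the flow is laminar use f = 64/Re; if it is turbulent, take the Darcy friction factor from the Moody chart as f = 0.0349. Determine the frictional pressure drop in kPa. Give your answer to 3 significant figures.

ΔP ≈ 3.75 kPa

Reynolds number Re = ρVD/μ = 784 · 2.3 · 0.2 / 0.002 = 1.803e+05.
Re > 4000 → turbulent; use the Moody-chart value f = 0.0349.
Total minor-loss coefficient ΣK = 2·0.37 = 0.74.
ΔP = [f·L/D + ΣK]·(ρV²/2) = [0.0349·6.13/0.2 + 0.74]·(784·2.3²/2) = [1.07 + 0.74]·2074 = 3753 Pa.
ΔP = 3753 Pa = 3.75 kPa.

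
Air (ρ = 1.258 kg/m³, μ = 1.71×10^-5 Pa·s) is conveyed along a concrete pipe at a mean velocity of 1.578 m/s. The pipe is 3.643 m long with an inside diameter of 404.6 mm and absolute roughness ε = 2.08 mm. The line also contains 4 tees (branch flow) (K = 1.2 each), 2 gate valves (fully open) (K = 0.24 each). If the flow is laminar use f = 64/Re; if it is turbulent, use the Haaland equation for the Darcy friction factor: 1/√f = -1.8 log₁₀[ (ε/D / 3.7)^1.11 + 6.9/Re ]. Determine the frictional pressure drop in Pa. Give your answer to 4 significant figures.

ΔP ≈ 8.727 Pa

Reynolds number Re = ρVD/μ = 1.258 · 1.578 · 0.4046 / 1.71e-05 = 4.697e+04.
Re > 4000 → turbulent. Relative roughness ε/D = 0.00208/0.4046 = 0.00514. Haaland: 1/√f = -1.8 log₁₀[(0.00514/3.7)^1.11 + 6.9/4.697e+04] = -1.8 log₁₀[0.000674 + 0.000147] = 5.554, so f = 0.03241.
Total minor-loss coefficient ΣK = 4·1.2 + 2·0.24 = 5.28.
ΔP = [f·L/D + ΣK]·(ρV²/2) = [0.03241·3.643/0.4046 + 5.28]·(1.258·1.578²/2) = [0.2918 + 5.28]·1.566 = 8.727 Pa.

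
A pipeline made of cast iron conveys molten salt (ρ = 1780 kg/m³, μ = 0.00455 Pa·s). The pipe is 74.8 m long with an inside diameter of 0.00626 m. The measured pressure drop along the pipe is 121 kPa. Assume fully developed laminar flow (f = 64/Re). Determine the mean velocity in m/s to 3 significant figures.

V ≈ 0.435 m/s

For laminar flow, f = 64/Re with Re = ρVD/μ, so Darcy-Weisbach reduces to ΔP = 32μLV/D². Solving for V: V = ΔP·D²/(32μL) = 1.21e+05·(0.00626)²/(32·0.00455·74.8) = 0.4354 m/s.
Check: Re = ρVD/μ = 1780·0.4354·0.00626/0.00455 = 1066 < 2300, so the laminar assumption holds.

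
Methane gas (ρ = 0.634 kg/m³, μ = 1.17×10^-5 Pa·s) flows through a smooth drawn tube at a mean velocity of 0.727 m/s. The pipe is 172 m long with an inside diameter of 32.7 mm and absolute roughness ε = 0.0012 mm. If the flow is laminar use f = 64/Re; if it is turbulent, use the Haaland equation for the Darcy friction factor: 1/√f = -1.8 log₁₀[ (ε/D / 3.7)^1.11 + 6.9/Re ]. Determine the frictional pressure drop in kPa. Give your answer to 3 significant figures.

ΔP ≈ 0.0438 kPa

Reynolds number Re = ρVD/μ = 0.634 · 0.727 · 0.0327 / 1.17e-05 = 1288.
Re < 2300 → laminar flow, so f = 64/Re = 64/1288 = 0.04968 (the turbulent correlation is not needed).
Darcy-Weisbach: ΔP = f(L/D)(ρV²/2) = 0.04968·(172/0.0327)·(0.634·0.727²/2) = 0.04968·5260·0.1675 = 43.78 Pa.
ΔP = 43.78 Pa = 0.0438 kPa.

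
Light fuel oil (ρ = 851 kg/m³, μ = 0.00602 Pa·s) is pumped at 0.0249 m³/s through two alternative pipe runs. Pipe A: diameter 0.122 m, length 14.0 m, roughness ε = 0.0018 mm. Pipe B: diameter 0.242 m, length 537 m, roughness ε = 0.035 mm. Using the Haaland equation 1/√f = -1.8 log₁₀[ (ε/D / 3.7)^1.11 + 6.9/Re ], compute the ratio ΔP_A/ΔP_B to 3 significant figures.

Pipe A: V = Q/A = 0.0249/0.01169 = 2.13 m/s; Re = 3.674e+04; ε/D = 1.48e-05; Haaland → f = 0.02226; ΔP_A = f(L/D)(ρV²/2) = 4931 Pa.
Pipe B: V = Q/A = 0.0249/0.046 = 0.5414 m/s; Re = 1.852e+04; ε/D = 0.000145; Haaland → f = 0.02648; ΔP_B = f(L/D)(ρV²/2) = 7327 Pa.
ΔP_A/ΔP_B = 4931/7327 = 0.673.

ΔP_A/ΔP_B ≈ 0.673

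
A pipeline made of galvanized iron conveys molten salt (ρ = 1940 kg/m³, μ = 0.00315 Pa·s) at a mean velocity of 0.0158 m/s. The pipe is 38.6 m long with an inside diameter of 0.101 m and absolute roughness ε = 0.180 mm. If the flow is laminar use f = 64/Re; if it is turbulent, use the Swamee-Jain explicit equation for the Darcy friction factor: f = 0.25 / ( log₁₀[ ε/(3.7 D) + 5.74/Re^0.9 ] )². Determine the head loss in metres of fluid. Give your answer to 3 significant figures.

h_f ≈ 3.17×10^-4 m

Reynolds number Re = ρVD/μ = 1940 · 0.0158 · 0.101 / 0.00315 = 982.8.
Re < 2300 → laminar flow, so f = 64/Re = 64/982.8 = 0.06512 (the turbulent correlation is not needed).
Darcy-Weisbach: ΔP = f(L/D)(ρV²/2) = 0.06512·(38.6/0.101)·(1940·0.0158²/2) = 0.06512·382.2·0.2422 = 6.026 Pa.
Head loss h_f = ΔP/(ρg) = 6.026/(1940·9.81) = 3.17×10^-4 m.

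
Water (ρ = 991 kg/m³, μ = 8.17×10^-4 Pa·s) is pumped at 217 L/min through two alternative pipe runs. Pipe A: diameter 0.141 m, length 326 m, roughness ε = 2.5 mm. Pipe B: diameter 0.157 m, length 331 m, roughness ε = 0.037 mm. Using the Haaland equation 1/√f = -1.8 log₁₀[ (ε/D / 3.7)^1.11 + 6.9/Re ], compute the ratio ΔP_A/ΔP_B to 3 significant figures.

ΔP_A/ΔP_B ≈ 3.49

Pipe A: V = Q/A = 0.003617/0.01561 = 0.2316 m/s; Re = 3.961e+04; ε/D = 0.0177; Haaland → f = 0.04757; ΔP_A = f(L/D)(ρV²/2) = 2924 Pa.
Pipe B: V = Q/A = 0.003617/0.01936 = 0.1868 m/s; Re = 3.558e+04; ε/D = 0.000236; Haaland → f = 0.02297; ΔP_B = f(L/D)(ρV²/2) = 837.5 Pa.
ΔP_A/ΔP_B = 2924/837.5 = 3.49.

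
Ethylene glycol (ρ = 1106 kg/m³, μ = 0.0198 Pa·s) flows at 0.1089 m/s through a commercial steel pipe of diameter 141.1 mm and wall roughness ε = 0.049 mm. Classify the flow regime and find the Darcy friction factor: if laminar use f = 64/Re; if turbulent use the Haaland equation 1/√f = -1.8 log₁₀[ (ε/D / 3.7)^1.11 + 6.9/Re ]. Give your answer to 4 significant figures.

Re = ρVD/μ = 1106·0.1089·0.1411/0.0198 = 858.3.
Re < 2300 → laminar, so f = 64/Re = 0.07457 (roughness is irrelevant in laminar flow).

f ≈ 0.07457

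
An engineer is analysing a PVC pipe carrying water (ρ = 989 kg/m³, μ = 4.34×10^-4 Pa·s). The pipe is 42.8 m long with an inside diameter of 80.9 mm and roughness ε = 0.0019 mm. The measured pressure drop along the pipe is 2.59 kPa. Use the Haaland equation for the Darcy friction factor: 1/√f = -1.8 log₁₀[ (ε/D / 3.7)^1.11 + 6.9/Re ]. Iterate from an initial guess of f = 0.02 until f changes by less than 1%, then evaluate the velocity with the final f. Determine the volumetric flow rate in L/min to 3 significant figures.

Q ≈ 237 L/min

Rearranging Darcy-Weisbach: V = √(2·ΔP·D/(f·L·ρ)). With ε/D = 1.9e-06/0.0809 = 2.35e-05, iterate starting from f = 0.02:
  f = 0.02 → V = √(2·2590·0.0809/(0.02·42.8·989)) = 0.7036 m/s; Re = ρVD/μ = 1.297e+05; f → 0.017
  f = 0.017 → V = 0.763 m/s; Re = 1.407e+05; f → 0.01673
  f = 0.01673 → V = 0.7691 m/s; Re = 1.418e+05; f → 0.01671
Converged (Δf/f < 1%). With the final f = 0.01671: V = √(2·2590·0.0809/(0.01671·42.8·989)) = 0.7697 m/s.
Q = V·A = 0.7697·(π/4·0.0809²) = 0.003957 m³/s = 237 L/min.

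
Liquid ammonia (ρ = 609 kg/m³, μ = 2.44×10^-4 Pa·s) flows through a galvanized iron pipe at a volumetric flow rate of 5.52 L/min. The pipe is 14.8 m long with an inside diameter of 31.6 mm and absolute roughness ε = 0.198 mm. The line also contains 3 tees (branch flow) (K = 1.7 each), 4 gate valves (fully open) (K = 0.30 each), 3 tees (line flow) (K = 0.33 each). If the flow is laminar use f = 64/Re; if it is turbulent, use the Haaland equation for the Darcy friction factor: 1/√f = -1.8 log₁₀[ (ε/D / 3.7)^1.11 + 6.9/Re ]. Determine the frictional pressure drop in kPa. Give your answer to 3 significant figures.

Q = 5.52 L/min = 5.52/60000 = 9.2e-05 m³/s.
Cross-sectional area A = πD²/4 = π(0.0316)²/4 = 0.0007843 m²; mean velocity V = Q/A = 9.2e-05/0.0007843 = 0.1173 m/s.
Reynolds number Re = ρVD/μ = 609 · 0.1173 · 0.0316 / 0.000244 = 9252.
Re > 4000 → turbulent. Relative roughness ε/D = 0.000198/0.0316 = 0.00627. Haaland: 1/√f = -1.8 log₁₀[(0.00627/3.7)^1.11 + 6.9/9252] = -1.8 log₁₀[0.000839 + 0.000746] = 5.04, so f = 0.03937.
Total minor-loss coefficient ΣK = 3·1.7 + 4·0.3 + 3·0.33 = 7.29.
ΔP = [f·L/D + ΣK]·(ρV²/2) = [0.03937·14.8/0.0316 + 7.29]·(609·0.1173²/2) = [18.44 + 7.29]·4.19 = 107.8 Pa.
ΔP = 107.8 Pa = 0.108 kPa.

ΔP ≈ 0.108 kPa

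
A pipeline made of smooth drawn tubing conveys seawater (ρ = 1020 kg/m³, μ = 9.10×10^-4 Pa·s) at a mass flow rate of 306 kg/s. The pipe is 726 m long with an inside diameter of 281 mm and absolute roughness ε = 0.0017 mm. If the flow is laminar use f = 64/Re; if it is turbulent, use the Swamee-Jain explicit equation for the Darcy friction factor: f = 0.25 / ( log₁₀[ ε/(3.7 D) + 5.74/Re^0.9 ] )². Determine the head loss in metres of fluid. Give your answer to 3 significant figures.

A = πD²/4 = π(0.281)²/4 = 0.06202 m²; mean velocity V = ṁ/(ρA) = 306/(1020 · 0.06202) = 4.837 m/s.
Reynolds number Re = ρVD/μ = 1020 · 4.837 · 0.281 / 0.00091 = 1.524e+06.
Re > 4000 → turbulent. Relative roughness ε/D = 1.7e-06/0.281 = 6.05e-06. Swamee-Jain: f = 0.25/(log₁₀[6.05e-06/3.7 + 5.74/1.524e+06^0.9])² = 0.25/(log₁₀[1.64e-06 + 1.56e-05])² = 0.25/(-4.763)² = 0.01102.
Darcy-Weisbach: ΔP = f(L/D)(ρV²/2) = 0.01102·(726/0.281)·(1020·4.837²/2) = 0.01102·2584·1.193e+04 = 3.399e+05 Pa.
Head loss h_f = ΔP/(ρg) = 3.399e+05/(1020·9.81) = 34.0 m.

h_f ≈ 34.0 m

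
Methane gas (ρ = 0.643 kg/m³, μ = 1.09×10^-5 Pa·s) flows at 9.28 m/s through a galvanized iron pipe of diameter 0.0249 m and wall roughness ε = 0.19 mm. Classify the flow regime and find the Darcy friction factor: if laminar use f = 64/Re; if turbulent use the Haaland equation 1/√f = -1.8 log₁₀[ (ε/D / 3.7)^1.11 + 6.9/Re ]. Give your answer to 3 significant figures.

Re = ρVD/μ = 0.643·9.28·0.0249/1.09e-05 = 1.363e+04.
Re > 4000 → turbulent. ε/D = 0.00019/0.0249 = 0.00763; Haaland: 1/√f = -1.8 log₁₀[0.00104 + 0.000506] = 5.057, so f = 0.0391.

f ≈ 0.0391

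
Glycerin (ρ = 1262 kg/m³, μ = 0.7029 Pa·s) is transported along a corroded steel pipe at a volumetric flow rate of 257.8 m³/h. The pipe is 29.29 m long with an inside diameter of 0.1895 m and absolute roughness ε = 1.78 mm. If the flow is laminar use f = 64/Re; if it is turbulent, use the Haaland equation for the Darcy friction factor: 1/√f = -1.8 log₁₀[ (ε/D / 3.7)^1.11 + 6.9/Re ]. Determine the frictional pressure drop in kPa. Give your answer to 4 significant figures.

ΔP ≈ 46.58 kPa

Q = 257.8 m³/h = 257.8/3600 = 0.07161 m³/s.
Cross-sectional area A = πD²/4 = π(0.1895)²/4 = 0.0282 m²; mean velocity V = Q/A = 0.07161/0.0282 = 2.539 m/s.
Reynolds number Re = ρVD/μ = 1262 · 2.539 · 0.1895 / 0.703 = 863.9.
Re < 2300 → laminar flow, so f = 64/Re = 64/863.9 = 0.07409 (the turbulent correlation is not needed).
Darcy-Weisbach: ΔP = f(L/D)(ρV²/2) = 0.07409·(29.29/0.1895)·(1262·2.539²/2) = 0.07409·154.6·4068 = 4.658e+04 Pa.
ΔP = 4.658e+04 Pa = 46.58 kPa.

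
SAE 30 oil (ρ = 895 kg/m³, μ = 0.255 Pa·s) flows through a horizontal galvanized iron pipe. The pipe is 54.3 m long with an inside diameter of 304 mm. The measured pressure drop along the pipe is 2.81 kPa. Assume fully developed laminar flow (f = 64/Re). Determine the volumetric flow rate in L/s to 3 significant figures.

Q ≈ 42.5 L/s

For laminar flow, f = 64/Re with Re = ρVD/μ, so Darcy-Weisbach reduces to ΔP = 32μLV/D². Solving for V: V = ΔP·D²/(32μL) = 2810·(0.304)²/(32·0.255·54.3) = 0.5861 m/s.
Check: Re = ρVD/μ = 895·0.5861·0.304/0.255 = 625.3 < 2300, so the laminar assumption holds.
Q = V·A = 0.5861·(π/4·0.304²) = 0.04254 m³/s = 42.5 L/s.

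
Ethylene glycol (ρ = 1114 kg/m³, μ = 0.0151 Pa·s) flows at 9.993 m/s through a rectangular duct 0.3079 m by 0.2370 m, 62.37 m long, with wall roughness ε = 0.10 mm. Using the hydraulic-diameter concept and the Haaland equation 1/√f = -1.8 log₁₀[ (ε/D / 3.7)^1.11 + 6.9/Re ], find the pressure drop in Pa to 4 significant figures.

ΔP ≈ 232700 Pa

Hydraulic diameter D_h = 4A/P = 4·(0.3079·0.237)/(2·(0.3079+0.237)) = 0.2919/1.09 = 0.2678 m.
Re = ρVD_h/μ = 1114·9.993·0.2678/0.0151 = 1.975e+05.
ε/D_h = 0.0001/0.2678 = 0.000373; Haaland gives 1/√f = -1.8 log₁₀[3.67e-05+3.49e-05] = 7.461, so f = 0.01796.
ΔP = f(L/D_h)(ρV²/2) = 0.01796·62.37/0.2678·5.562e+04 = 2.327e+05 Pa.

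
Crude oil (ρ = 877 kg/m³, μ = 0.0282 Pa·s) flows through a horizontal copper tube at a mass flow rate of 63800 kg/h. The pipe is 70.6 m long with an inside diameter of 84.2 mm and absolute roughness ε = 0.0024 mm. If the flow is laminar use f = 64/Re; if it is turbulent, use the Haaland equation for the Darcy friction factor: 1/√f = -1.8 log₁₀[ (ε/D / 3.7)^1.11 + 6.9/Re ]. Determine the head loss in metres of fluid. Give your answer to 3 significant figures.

h_f ≈ 17.6 m

ṁ = 63800 kg/h = 63800/3600 = 17.72 kg/s.
A = πD²/4 = π(0.0842)²/4 = 0.005568 m²; mean velocity V = ṁ/(ρA) = 17.72/(877 · 0.005568) = 3.629 m/s.
Reynolds number Re = ρVD/μ = 877 · 3.629 · 0.0842 / 0.0282 = 9503.
Re > 4000 → turbulent. Relative roughness ε/D = 2.4e-06/0.0842 = 2.85e-05. Haaland: 1/√f = -1.8 log₁₀[(2.85e-05/3.7)^1.11 + 6.9/9503] = -1.8 log₁₀[2.11e-06 + 0.000726] = 5.648, so f = 0.03135.
Darcy-Weisbach: ΔP = f(L/D)(ρV²/2) = 0.03135·(70.6/0.0842)·(877·3.629²/2) = 0.03135·838.5·5775 = 1.518e+05 Pa.
Head loss h_f = ΔP/(ρg) = 1.518e+05/(877·9.81) = 17.6 m.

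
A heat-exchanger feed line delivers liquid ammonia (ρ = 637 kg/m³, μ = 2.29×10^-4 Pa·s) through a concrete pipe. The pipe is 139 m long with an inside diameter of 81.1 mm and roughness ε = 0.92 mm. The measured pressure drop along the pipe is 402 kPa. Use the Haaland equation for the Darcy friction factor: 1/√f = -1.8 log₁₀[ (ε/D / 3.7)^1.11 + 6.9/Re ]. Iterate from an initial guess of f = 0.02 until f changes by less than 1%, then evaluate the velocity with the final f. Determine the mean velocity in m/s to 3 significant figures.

Rearranging Darcy-Weisbach: V = √(2·ΔP·D/(f·L·ρ)). With ε/D = 0.00092/0.0811 = 0.0113, iterate starting from f = 0.02:
  f = 0.02 → V = √(2·4.02e+05·0.0811/(0.02·139·637)) = 6.068 m/s; Re = ρVD/μ = 1.369e+06; f → 0.03969
  f = 0.03969 → V = 4.307 m/s; Re = 9.717e+05; f → 0.03971
Converged (Δf/f < 1%). With the final f = 0.03971: V = √(2·4.02e+05·0.0811/(0.03971·139·637)) = 4.307 m/s.

V ≈ 4.31 m/s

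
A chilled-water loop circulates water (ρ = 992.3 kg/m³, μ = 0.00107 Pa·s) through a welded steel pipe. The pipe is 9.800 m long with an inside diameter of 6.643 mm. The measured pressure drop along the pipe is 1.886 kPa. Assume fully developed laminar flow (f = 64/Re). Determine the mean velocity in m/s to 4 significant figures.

For laminar flow, f = 64/Re with Re = ρVD/μ, so Darcy-Weisbach reduces to ΔP = 32μLV/D². Solving for V: V = ΔP·D²/(32μL) = 1886·(0.006643)²/(32·0.00107·9.8) = 0.248 m/s.
Check: Re = ρVD/μ = 992.3·0.248·0.006643/0.00107 = 1528 < 2300, so the laminar assumption holds.

V ≈ 0.2480 m/s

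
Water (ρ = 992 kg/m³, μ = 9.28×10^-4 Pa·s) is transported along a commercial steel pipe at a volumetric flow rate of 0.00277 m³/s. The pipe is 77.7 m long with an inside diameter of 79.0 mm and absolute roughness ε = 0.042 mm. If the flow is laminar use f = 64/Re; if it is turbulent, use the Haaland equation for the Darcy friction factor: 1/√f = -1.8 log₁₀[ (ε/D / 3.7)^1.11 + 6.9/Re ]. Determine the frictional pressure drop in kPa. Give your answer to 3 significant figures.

Cross-sectional area A = πD²/4 = π(0.079)²/4 = 0.004902 m²; mean velocity V = Q/A = 0.00277/0.004902 = 0.5651 m/s.
Reynolds number Re = ρVD/μ = 992 · 0.5651 · 0.079 / 0.000928 = 4.772e+04.
Re > 4000 → turbulent. Relative roughness ε/D = 4.2e-05/0.079 = 0.000532. Haaland: 1/√f = -1.8 log₁₀[(0.000532/3.7)^1.11 + 6.9/4.772e+04] = -1.8 log₁₀[5.43e-05 + 0.000145] = 6.663, so f = 0.02253.
Darcy-Weisbach: ΔP = f(L/D)(ρV²/2) = 0.02253·(77.7/0.079)·(992·0.5651²/2) = 0.02253·983.5·158.4 = 3510 Pa.
ΔP = 3510 Pa = 3.51 kPa.

ΔP ≈ 3.51 kPa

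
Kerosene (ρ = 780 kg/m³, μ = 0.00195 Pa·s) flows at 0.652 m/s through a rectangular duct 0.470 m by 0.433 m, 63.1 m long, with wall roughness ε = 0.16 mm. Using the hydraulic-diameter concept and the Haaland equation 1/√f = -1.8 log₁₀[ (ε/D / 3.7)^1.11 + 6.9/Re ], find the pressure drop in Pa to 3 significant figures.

ΔP ≈ 441 Pa

Hydraulic diameter D_h = 4A/P = 4·(0.47·0.433)/(2·(0.47+0.433)) = 0.814/1.806 = 0.4507 m.
Re = ρVD_h/μ = 780·0.652·0.4507/0.00195 = 1.176e+05.
ε/D_h = 0.00016/0.4507 = 0.000355; Haaland gives 1/√f = -1.8 log₁₀[3.47e-05+5.87e-05] = 7.254, so f = 0.01901.
ΔP = f(L/D_h)(ρV²/2) = 0.01901·63.1/0.4507·165.8 = 441.1 Pa.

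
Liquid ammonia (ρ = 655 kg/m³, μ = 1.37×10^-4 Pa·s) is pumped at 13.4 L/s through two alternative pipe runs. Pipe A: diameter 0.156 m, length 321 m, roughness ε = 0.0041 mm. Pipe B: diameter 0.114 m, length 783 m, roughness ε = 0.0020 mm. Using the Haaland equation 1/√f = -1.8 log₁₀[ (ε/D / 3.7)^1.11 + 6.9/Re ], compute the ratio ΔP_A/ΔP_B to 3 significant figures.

ΔP_A/ΔP_B ≈ 0.0906

Pipe A: V = Q/A = 0.0134/0.01911 = 0.7011 m/s; Re = 5.229e+05; ε/D = 2.63e-05; Haaland → f = 0.01328; ΔP_A = f(L/D)(ρV²/2) = 4400 Pa.
Pipe B: V = Q/A = 0.0134/0.01021 = 1.313 m/s; Re = 7.155e+05; ε/D = 1.75e-05; Haaland → f = 0.01253; ΔP_B = f(L/D)(ρV²/2) = 4.857e+04 Pa.
ΔP_A/ΔP_B = 4400/4.857e+04 = 0.0906.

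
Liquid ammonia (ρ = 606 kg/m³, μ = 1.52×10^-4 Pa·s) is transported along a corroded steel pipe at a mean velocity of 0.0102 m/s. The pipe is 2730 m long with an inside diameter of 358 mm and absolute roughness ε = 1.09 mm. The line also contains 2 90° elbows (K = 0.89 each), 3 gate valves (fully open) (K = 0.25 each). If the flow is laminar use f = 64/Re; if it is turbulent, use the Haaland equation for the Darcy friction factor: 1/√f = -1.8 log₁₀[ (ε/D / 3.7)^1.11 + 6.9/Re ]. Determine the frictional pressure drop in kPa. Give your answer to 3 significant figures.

Reynolds number Re = ρVD/μ = 606 · 0.0102 · 0.358 / 0.000152 = 1.456e+04.
Re > 4000 → turbulent. Relative roughness ε/D = 0.00109/0.358 = 0.00304. Haaland: 1/√f = -1.8 log₁₀[(0.00304/3.7)^1.11 + 6.9/1.456e+04] = -1.8 log₁₀[0.000377 + 0.000474] = 5.526, so f = 0.03274.
Total minor-loss coefficient ΣK = 2·0.89 + 3·0.25 = 2.53.
ΔP = [f·L/D + ΣK]·(ρV²/2) = [0.03274·2730/0.358 + 2.53]·(606·0.0102²/2) = [249.7 + 2.53]·0.03152 = 7.951 Pa.
ΔP = 7.951 Pa = 0.00795 kPa.

ΔP ≈ 0.00795 kPa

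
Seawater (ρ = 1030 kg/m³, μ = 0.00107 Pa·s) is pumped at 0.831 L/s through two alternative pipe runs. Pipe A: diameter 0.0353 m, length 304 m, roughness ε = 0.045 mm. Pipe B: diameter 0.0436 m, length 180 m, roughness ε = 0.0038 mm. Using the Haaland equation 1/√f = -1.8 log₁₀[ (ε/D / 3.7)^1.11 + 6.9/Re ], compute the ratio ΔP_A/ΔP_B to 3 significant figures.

Pipe A: V = Q/A = 0.000831/0.0009787 = 0.8491 m/s; Re = 2.885e+04; ε/D = 0.00127; Haaland → f = 0.02643; ΔP_A = f(L/D)(ρV²/2) = 8.451e+04 Pa.
Pipe B: V = Q/A = 0.000831/0.001493 = 0.5566 m/s; Re = 2.336e+04; ε/D = 8.72e-05; Haaland → f = 0.02492; ΔP_B = f(L/D)(ρV²/2) = 1.642e+04 Pa.
ΔP_A/ΔP_B = 8.451e+04/1.642e+04 = 5.15.

ΔP_A/ΔP_B ≈ 5.15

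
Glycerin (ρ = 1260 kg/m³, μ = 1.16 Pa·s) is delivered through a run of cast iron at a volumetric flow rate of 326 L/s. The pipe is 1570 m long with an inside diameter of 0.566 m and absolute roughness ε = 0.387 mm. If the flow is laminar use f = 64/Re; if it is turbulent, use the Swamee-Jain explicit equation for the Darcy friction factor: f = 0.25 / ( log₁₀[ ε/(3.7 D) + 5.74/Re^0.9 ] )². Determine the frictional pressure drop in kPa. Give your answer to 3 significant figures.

ΔP ≈ 236 kPa

Q = 326 L/s = 326/1000 = 0.326 m³/s.
Cross-sectional area A = πD²/4 = π(0.566)²/4 = 0.2516 m²; mean velocity V = Q/A = 0.326/0.2516 = 1.296 m/s.
Reynolds number Re = ρVD/μ = 1260 · 1.296 · 0.566 / 1.16 = 796.6.
Re < 2300 → laminar flow, so f = 64/Re = 64/796.6 = 0.08034 (the turbulent correlation is not needed).
Darcy-Weisbach: ΔP = f(L/D)(ρV²/2) = 0.08034·(1570/0.566)·(1260·1.296²/2) = 0.08034·2774·1058 = 2.357e+05 Pa.
ΔP = 2.357e+05 Pa = 236 kPa.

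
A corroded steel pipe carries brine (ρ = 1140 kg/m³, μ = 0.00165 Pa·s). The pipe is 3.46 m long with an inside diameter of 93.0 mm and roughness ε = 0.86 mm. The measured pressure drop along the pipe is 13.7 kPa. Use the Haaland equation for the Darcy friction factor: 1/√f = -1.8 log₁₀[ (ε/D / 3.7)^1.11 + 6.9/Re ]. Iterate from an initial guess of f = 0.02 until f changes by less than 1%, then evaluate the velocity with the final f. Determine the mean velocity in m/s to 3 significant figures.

Rearranging Darcy-Weisbach: V = √(2·ΔP·D/(f·L·ρ)). With ε/D = 0.00086/0.093 = 0.00925, iterate starting from f = 0.02:
  f = 0.02 → V = √(2·1.37e+04·0.093/(0.02·3.46·1140)) = 5.683 m/s; Re = ρVD/μ = 3.652e+05; f → 0.03716
  f = 0.03716 → V = 4.17 m/s; Re = 2.679e+05; f → 0.03721
Converged (Δf/f < 1%). With the final f = 0.03721: V = √(2·1.37e+04·0.093/(0.03721·3.46·1140)) = 4.166 m/s.

V ≈ 4.17 m/s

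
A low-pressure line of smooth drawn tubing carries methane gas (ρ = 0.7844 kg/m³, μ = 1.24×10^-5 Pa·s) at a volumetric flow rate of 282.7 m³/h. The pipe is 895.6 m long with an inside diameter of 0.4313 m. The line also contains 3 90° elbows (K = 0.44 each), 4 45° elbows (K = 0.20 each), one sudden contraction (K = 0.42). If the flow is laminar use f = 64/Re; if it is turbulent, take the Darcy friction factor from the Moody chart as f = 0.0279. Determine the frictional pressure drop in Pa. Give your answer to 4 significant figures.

Q = 282.7 m³/h = 282.7/3600 = 0.07853 m³/s.
Cross-sectional area A = πD²/4 = π(0.4313)²/4 = 0.1461 m²; mean velocity V = Q/A = 0.07853/0.1461 = 0.5375 m/s.
Reynolds number Re = ρVD/μ = 0.7844 · 0.5375 · 0.4313 / 1.24e-05 = 1.466e+04.
Re > 4000 → turbulent; use the Moody-chart value f = 0.0279.
Total minor-loss coefficient ΣK = 3·0.44 + 4·0.2 + 1·0.42 = 2.54.
ΔP = [f·L/D + ΣK]·(ρV²/2) = [0.0279·895.6/0.4313 + 2.54]·(0.7844·0.5375²/2) = [57.93 + 2.54]·0.1133 = 6.852 Pa.

ΔP ≈ 6.852 Pa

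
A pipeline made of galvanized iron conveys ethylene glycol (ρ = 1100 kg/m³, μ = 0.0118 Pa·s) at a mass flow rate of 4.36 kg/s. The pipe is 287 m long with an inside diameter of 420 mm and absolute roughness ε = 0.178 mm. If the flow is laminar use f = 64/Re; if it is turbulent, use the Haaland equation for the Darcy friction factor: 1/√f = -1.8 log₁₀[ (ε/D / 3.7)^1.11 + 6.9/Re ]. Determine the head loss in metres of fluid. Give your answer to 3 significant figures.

A = πD²/4 = π(0.42)²/4 = 0.1385 m²; mean velocity V = ṁ/(ρA) = 4.36/(1100 · 0.1385) = 0.02861 m/s.
Reynolds number Re = ρVD/μ = 1100 · 0.02861 · 0.42 / 0.0118 = 1120.
Re < 2300 → laminar flow, so f = 64/Re = 64/1120 = 0.05714 (the turbulent correlation is not needed).
Darcy-Weisbach: ΔP = f(L/D)(ρV²/2) = 0.05714·(287/0.42)·(1100·0.02861²/2) = 0.05714·683.3·0.4502 = 17.58 Pa.
Head loss h_f = ΔP/(ρg) = 17.58/(1100·9.81) = 0.00163 m.

h_f ≈ 0.00163 m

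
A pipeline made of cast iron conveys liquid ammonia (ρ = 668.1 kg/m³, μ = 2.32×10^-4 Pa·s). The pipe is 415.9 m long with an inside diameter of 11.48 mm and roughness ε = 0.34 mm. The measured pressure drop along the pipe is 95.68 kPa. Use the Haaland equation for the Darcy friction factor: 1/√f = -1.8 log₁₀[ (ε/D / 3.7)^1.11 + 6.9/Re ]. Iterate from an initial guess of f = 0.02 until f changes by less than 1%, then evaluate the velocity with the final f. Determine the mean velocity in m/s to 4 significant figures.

Rearranging Darcy-Weisbach: V = √(2·ΔP·D/(f·L·ρ)). With ε/D = 0.00034/0.01148 = 0.0296, iterate starting from f = 0.02:
  f = 0.02 → V = √(2·9.568e+04·0.01148/(0.02·415.9·668.1)) = 0.6287 m/s; Re = ρVD/μ = 2.079e+04; f → 0.05846
  f = 0.05846 → V = 0.3677 m/s; Re = 1.216e+04; f → 0.05948
  f = 0.05948 → V = 0.3646 m/s; Re = 1.205e+04; f → 0.05951
Converged (Δf/f < 1%). With the final f = 0.05951: V = √(2·9.568e+04·0.01148/(0.05951·415.9·668.1)) = 0.3645 m/s.

V ≈ 0.3645 m/s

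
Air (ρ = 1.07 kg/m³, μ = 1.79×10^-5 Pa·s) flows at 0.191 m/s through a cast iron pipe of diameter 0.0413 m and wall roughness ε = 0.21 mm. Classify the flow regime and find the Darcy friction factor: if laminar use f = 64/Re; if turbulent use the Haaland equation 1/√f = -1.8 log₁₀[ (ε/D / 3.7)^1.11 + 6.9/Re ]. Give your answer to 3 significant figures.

f ≈ 0.136

Re = ρVD/μ = 1.07·0.191·0.0413/1.79e-05 = 471.5.
Re < 2300 → laminar, so f = 64/Re = 0.1357 (roughness is irrelevant in laminar flow).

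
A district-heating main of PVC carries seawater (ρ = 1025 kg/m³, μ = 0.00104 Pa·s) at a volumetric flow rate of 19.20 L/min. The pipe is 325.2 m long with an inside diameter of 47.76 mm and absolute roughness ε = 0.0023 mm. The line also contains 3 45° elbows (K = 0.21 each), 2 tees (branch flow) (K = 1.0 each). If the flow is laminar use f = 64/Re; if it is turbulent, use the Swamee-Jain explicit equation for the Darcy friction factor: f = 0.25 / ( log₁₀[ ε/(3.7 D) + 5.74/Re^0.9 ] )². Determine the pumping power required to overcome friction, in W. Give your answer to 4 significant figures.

Q = 19.20 L/min = 19.20/60000 = 0.00032 m³/s.
Cross-sectional area A = πD²/4 = π(0.04776)²/4 = 0.001792 m²; mean velocity V = Q/A = 0.00032/0.001792 = 0.1786 m/s.
Reynolds number Re = ρVD/μ = 1025 · 0.1786 · 0.04776 / 0.00104 = 8408.
Re > 4000 → turbulent. Relative roughness ε/D = 2.3e-06/0.04776 = 4.82e-05. Swamee-Jain: f = 0.25/(log₁₀[4.82e-05/3.7 + 5.74/8408^0.9])² = 0.25/(log₁₀[1.3e-05 + 0.00169])² = 0.25/(-2.77)² = 0.03258.
Total minor-loss coefficient ΣK = 3·0.21 + 2·1 = 2.63.
ΔP = [f·L/D + ΣK]·(ρV²/2) = [0.03258·325.2/0.04776 + 2.63]·(1025·0.1786²/2) = [221.9 + 2.63]·16.35 = 3671 Pa.
Pumping power P = QΔP = 0.00032·3671 = 1.1746 W = 1.175 W.

P ≈ 1.175 W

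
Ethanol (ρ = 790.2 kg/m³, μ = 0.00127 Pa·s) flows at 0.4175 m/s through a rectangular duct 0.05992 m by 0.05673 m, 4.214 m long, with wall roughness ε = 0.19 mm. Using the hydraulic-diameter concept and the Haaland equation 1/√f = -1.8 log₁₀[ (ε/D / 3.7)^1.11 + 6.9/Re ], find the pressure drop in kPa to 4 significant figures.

ΔP ≈ 0.1637 kPa

Hydraulic diameter D_h = 4A/P = 4·(0.05992·0.05673)/(2·(0.05992+0.05673)) = 0.0136/0.2333 = 0.05828 m.
Re = ρVD_h/μ = 790.2·0.4175·0.05828/0.00127 = 1.514e+04.
ε/D_h = 0.00019/0.05828 = 0.00326; Haaland gives 1/√f = -1.8 log₁₀[0.000406+0.000456] = 5.516, so f = 0.03287.
ΔP = f(L/D_h)(ρV²/2) = 0.03287·4.214/0.05828·68.87 = 163.7 Pa.
ΔP = 0.1637 kPa.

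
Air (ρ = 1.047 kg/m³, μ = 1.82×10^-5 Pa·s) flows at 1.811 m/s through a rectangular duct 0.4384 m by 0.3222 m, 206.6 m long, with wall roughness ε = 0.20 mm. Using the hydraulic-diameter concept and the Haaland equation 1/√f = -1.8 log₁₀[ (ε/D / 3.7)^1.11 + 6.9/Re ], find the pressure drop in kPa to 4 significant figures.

ΔP ≈ 0.02235 kPa

Hydraulic diameter D_h = 4A/P = 4·(0.4384·0.3222)/(2·(0.4384+0.3222)) = 0.565/1.521 = 0.3714 m.
Re = ρVD_h/μ = 1.047·1.811·0.3714/1.82e-05 = 3.87e+04.
ε/D_h = 0.0002/0.3714 = 0.000538; Haaland gives 1/√f = -1.8 log₁₀[5.51e-05+0.000178] = 6.537, so f = 0.0234.
ΔP = f(L/D_h)(ρV²/2) = 0.0234·206.6/0.3714·1.717 = 22.35 Pa.
ΔP = 0.02235 kPa.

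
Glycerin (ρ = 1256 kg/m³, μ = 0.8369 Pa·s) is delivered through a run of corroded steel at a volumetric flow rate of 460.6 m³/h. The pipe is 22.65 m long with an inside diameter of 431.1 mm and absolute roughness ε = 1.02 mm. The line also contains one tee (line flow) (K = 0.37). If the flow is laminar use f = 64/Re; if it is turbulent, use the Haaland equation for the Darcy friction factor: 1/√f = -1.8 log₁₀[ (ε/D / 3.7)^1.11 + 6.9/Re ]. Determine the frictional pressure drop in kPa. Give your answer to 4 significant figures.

Q = 460.6 m³/h = 460.6/3600 = 0.1279 m³/s.
Cross-sectional area A = πD²/4 = π(0.4311)²/4 = 0.146 m²; mean velocity V = Q/A = 0.1279/0.146 = 0.8765 m/s.
Reynolds number Re = ρVD/μ = 1256 · 0.8765 · 0.4311 / 0.837 = 567.1.
Re < 2300 → laminar flow, so f = 64/Re = 64/567.1 = 0.1129 (the turbulent correlation is not needed).
Total minor-loss coefficient ΣK = 1·0.37 = 0.37.
ΔP = [f·L/D + ΣK]·(ρV²/2) = [0.1129·22.65/0.4311 + 0.37]·(1256·0.8765²/2) = [5.929 + 0.37]·482.5 = 3039 Pa.
ΔP = 3039 Pa = 3.039 kPa.

ΔP ≈ 3.039 kPa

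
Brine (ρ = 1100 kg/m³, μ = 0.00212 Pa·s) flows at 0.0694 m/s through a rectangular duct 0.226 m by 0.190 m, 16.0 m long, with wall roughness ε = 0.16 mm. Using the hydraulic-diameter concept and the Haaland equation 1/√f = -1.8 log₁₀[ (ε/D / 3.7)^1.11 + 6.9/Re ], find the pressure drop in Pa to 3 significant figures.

Hydraulic diameter D_h = 4A/P = 4·(0.226·0.19)/(2·(0.226+0.19)) = 0.1718/0.832 = 0.2064 m.
Re = ρVD_h/μ = 1100·0.0694·0.2064/0.00212 = 7434.
ε/D_h = 0.00016/0.2064 = 0.000775; Haaland gives 1/√f = -1.8 log₁₀[8.25e-05+0.000928] = 5.392, so f = 0.0344.
ΔP = f(L/D_h)(ρV²/2) = 0.0344·16/0.2064·2.649 = 7.062 Pa.

ΔP ≈ 7.06 Pa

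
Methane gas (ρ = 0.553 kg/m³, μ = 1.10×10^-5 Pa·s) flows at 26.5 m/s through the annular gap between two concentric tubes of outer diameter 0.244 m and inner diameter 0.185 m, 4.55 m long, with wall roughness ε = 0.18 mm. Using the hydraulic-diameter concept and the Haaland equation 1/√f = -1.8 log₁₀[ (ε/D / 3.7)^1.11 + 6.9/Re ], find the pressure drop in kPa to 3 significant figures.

ΔP ≈ 0.416 kPa

Hydraulic diameter D_h = 4A/P = D_o - D_i = 0.244 - 0.185 = 0.059 m.
Re = ρVD_h/μ = 0.553·26.5·0.059/1.1e-05 = 7.86e+04.
ε/D_h = 0.00018/0.059 = 0.00305; Haaland gives 1/√f = -1.8 log₁₀[0.000378+8.78e-05] = 5.998, so f = 0.0278.
ΔP = f(L/D_h)(ρV²/2) = 0.0278·4.55/0.059·194.2 = 416.2 Pa.
ΔP = 0.416 kPa.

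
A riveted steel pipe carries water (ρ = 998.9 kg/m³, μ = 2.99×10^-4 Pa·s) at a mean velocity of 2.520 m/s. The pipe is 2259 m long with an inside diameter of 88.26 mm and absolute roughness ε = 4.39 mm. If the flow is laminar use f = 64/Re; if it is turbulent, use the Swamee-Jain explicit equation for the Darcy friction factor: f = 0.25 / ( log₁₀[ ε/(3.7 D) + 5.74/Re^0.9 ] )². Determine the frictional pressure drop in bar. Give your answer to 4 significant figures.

Reynolds number Re = ρVD/μ = 998.9 · 2.52 · 0.08826 / 0.000299 = 7.43e+05.
Re > 4000 → turbulent. Relative roughness ε/D = 0.00439/0.08826 = 0.0497. Swamee-Jain: f = 0.25/(log₁₀[0.0497/3.7 + 5.74/7.43e+05^0.9])² = 0.25/(log₁₀[0.0134 + 2.99e-05])² = 0.25/(-1.871)² = 0.07145.
Darcy-Weisbach: ΔP = f(L/D)(ρV²/2) = 0.07145·(2259/0.08826)·(998.9·2.52²/2) = 0.07145·2.559e+04·3172 = 5.8e+06 Pa.
ΔP = 5.8e+06 Pa = 58.00 bar.

ΔP ≈ 58.00 bar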